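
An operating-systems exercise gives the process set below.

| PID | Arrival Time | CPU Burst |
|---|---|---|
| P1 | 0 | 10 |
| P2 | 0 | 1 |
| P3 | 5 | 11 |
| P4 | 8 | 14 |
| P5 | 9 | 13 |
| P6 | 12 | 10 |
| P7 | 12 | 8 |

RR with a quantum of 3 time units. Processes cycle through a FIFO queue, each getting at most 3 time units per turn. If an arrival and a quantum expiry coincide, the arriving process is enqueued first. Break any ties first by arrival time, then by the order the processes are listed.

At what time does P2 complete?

4

Gantt: | P1 0-3 | P2 3-4 | P1 4-7 | P3 7-10 | P1 10-13 | P4 13-16 | P5 16-19 | P3 19-22 | P6 22-25 | P7 25-28 | P1 28-29 | P4 29-32 | P5 32-35 | P3 35-38 | P6 38-41 | P7 41-44 | P4 44-47 | P5 47-50 | P3 50-52 | P6 52-55 | P7 55-57 | P4 57-60 | P5 60-63 | P6 63-64 | P4 64-66 | P5 66-67 |
Completion: P1=29  P2=4  P3=52  P4=66  P5=67  P6=64  P7=57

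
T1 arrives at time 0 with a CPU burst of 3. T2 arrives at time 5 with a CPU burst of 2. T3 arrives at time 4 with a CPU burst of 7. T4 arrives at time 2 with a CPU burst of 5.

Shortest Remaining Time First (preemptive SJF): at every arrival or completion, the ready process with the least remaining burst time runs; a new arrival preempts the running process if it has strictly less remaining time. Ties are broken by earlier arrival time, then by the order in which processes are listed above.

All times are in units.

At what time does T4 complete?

Schedule: | T1 0-3 | T4 3-5 | T2 5-7 | T4 7-10 | T3 10-17 |
Completion: T1=3  T2=7  T3=17  T4=10

10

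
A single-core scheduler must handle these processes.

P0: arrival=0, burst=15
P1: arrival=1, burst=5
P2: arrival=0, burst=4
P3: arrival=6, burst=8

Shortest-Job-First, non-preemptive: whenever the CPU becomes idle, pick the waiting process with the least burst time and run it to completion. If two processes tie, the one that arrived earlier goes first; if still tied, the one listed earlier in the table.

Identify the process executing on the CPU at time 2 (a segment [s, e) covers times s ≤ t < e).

P2

Schedule: | P2 0-4 | P1 4-9 | P3 9-17 | P0 17-32 |
Completion: P0=32  P1=9  P2=4  P3=17
Turnaround (C−A): P0=32  P1=8  P2=4  P3=11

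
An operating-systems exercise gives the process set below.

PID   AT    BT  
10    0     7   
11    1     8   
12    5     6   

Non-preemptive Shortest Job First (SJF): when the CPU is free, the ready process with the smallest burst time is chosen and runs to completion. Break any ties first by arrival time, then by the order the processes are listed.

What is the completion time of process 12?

13

Gantt: | 10 0-7 | 12 7-13 | 11 13-21 |
Completion: 10=7  11=21  12=13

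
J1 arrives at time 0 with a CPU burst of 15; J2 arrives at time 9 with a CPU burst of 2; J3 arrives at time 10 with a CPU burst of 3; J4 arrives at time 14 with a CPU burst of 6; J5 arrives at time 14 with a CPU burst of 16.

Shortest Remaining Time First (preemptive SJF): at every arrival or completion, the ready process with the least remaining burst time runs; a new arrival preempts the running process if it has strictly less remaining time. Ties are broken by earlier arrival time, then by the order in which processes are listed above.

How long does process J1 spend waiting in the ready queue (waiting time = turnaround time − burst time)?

5

Timeline: | J1 0-9 | J2 9-11 | J3 11-14 | J1 14-20 | J4 20-26 | J5 26-42 |
Completion: J1=20  J2=11  J3=14  J4=26  J5=42
Waiting(J1) = turnaround − burst = 20 − 15 = 5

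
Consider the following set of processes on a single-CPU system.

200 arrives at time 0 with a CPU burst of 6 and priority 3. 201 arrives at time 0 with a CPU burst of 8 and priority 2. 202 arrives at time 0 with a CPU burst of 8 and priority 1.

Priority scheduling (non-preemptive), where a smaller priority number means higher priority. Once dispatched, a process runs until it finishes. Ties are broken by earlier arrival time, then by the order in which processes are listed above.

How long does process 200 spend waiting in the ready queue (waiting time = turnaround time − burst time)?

Gantt: | 202 0-8 | 201 8-16 | 200 16-22 |
Completion: 200=22  201=16  202=8
Turnaround (C−A): 200=22  201=16  202=8
Waiting(200) = turnaround − burst = 22 − 6 = 16

16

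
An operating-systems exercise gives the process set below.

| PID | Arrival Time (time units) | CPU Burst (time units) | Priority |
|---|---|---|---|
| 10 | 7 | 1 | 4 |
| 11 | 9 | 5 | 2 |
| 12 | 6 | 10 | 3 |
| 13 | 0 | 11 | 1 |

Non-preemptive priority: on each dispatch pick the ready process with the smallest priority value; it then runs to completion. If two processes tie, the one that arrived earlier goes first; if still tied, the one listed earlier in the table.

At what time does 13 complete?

11

Timeline: | 13 0-11 | 11 11-16 | 12 16-26 | 10 26-27 |
Completion: 10=27  11=16  12=26  13=11
Turnaround (C−A): 10=20  11=7  12=20  13=11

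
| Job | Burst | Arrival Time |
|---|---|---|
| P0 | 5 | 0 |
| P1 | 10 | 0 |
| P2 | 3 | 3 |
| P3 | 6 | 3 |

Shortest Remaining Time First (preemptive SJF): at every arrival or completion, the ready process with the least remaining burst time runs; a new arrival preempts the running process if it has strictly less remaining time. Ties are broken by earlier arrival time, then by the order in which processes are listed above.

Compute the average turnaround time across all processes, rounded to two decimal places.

11.25

Gantt: | P0 0-5 | P2 5-8 | P3 8-14 | P1 14-24 |
Completion: P0=5  P1=24  P2=8  P3=14
Turnaround times: P0=5, P1=24, P2=5, P3=11
Average turnaround = (5+24+5+11) / 4 = 45/4 = 11.25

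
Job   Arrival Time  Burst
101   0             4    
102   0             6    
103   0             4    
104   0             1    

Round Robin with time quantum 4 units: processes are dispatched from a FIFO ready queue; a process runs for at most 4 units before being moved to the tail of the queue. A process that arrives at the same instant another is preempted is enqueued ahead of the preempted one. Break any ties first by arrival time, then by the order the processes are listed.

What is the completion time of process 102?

15

Schedule: | 101 0-4 | 102 4-8 | 103 8-12 | 104 12-13 | 102 13-15 |
Completion: 101=4  102=15  103=12  104=13
Turnaround (C−A): 101=4  102=15  103=12  104=13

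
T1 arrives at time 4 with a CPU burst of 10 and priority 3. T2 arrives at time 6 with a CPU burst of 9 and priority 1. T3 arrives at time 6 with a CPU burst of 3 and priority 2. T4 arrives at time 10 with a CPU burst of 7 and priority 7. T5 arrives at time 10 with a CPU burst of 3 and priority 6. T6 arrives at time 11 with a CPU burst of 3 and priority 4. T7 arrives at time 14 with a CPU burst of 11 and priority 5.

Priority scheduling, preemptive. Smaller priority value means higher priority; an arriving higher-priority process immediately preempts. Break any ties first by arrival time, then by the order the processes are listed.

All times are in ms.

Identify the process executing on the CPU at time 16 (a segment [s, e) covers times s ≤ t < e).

Timeline: | idle 0-4 | T1 4-6 | T2 6-15 | T3 15-18 | T1 18-26 | T6 26-29 | T7 29-40 | T5 40-43 | T4 43-50 |
Completion: T1=26  T2=15  T3=18  T4=50  T5=43  T6=29  T7=40

T3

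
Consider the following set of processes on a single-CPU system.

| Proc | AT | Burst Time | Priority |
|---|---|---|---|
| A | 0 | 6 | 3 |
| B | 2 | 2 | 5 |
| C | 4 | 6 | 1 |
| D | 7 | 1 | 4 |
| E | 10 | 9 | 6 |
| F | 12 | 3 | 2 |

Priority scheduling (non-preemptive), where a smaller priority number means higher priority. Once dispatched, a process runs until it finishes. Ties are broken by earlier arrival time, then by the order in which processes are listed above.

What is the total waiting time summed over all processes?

Gantt: | A 0-6 | C 6-12 | F 12-15 | D 15-16 | B 16-18 | E 18-27 |
Completion: A=6  B=18  C=12  D=16  E=27  F=15
Waiting = turnaround − burst: A=0, B=14, C=2, D=8, E=8, F=0
Total waiting = 0 + 14 + 2 + 8 + 8 + 0 = 32

32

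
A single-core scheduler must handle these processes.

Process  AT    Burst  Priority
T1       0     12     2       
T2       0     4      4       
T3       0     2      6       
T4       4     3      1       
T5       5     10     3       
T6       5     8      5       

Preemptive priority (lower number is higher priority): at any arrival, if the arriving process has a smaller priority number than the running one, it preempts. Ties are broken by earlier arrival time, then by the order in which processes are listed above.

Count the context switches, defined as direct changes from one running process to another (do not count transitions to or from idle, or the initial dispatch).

Gantt: | T1 0-4 | T4 4-7 | T1 7-15 | T5 15-25 | T2 25-29 | T6 29-37 | T3 37-39 |
Completion: T1=15  T2=29  T3=39  T4=7  T5=25  T6=37
Turnaround (C−A): T1=15  T2=29  T3=39  T4=3  T5=20  T6=32

6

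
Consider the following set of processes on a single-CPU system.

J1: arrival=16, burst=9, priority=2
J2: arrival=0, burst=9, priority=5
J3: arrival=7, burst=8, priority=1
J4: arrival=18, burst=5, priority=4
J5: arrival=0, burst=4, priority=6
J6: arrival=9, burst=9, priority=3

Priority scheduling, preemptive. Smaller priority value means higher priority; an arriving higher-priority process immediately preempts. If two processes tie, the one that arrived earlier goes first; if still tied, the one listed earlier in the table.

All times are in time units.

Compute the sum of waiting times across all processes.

Timeline: | J2 0-7 | J3 7-15 | J6 15-16 | J1 16-25 | J6 25-33 | J4 33-38 | J2 38-40 | J5 40-44 |
Completion: J1=25  J2=40  J3=15  J4=38  J5=44  J6=33
Waiting = turnaround − burst: J1=0, J2=31, J3=0, J4=15, J5=40, J6=15
Total waiting = 0 + 31 + 0 + 15 + 40 + 15 = 101

101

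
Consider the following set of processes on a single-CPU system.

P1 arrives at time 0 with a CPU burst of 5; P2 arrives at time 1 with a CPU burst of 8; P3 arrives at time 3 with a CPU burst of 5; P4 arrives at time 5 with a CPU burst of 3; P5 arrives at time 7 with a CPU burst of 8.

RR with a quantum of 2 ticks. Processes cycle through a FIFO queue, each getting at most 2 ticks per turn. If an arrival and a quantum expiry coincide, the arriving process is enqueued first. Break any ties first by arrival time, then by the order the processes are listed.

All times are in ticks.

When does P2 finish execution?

25

Schedule: | P1 0-2 | P2 2-4 | P1 4-6 | P3 6-8 | P2 8-10 | P4 10-12 | P1 12-13 | P5 13-15 | P3 15-17 | P2 17-19 | P4 19-20 | P5 20-22 | P3 22-23 | P2 23-25 | P5 25-29 |
Completion: P1=13  P2=25  P3=23  P4=20  P5=29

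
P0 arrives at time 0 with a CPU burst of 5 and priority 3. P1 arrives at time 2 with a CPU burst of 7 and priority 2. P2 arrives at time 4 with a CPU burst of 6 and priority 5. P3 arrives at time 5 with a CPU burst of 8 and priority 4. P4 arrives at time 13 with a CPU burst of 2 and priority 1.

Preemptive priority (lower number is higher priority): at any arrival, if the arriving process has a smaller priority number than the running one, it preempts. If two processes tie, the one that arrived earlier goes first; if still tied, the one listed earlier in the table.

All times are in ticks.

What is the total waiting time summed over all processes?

34

Schedule: | P0 0-2 | P1 2-9 | P0 9-12 | P3 12-13 | P4 13-15 | P3 15-22 | P2 22-28 |
Completion: P0=12  P1=9  P2=28  P3=22  P4=15
Waiting = turnaround − burst: P0=7, P1=0, P2=18, P3=9, P4=0
Total waiting = 7 + 0 + 18 + 9 + 0 = 34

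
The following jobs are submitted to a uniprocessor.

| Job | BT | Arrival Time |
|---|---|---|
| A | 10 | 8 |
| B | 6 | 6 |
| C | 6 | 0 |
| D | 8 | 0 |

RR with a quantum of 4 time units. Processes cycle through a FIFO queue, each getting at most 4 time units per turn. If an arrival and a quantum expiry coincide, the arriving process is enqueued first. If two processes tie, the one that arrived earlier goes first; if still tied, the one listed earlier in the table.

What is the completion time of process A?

Schedule: | C 0-4 | D 4-8 | C 8-10 | B 10-14 | A 14-18 | D 18-22 | B 22-24 | A 24-30 |
Completion: A=30  B=24  C=10  D=22

30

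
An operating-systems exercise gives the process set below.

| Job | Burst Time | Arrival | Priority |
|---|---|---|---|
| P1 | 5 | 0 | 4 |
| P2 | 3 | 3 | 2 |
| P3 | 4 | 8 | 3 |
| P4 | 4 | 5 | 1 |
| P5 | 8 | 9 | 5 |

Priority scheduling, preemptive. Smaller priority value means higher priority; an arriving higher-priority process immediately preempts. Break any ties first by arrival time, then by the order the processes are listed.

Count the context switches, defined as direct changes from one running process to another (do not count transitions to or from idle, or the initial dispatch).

Schedule: | P1 0-3 | P2 3-5 | P4 5-9 | P2 9-10 | P3 10-14 | P1 14-16 | P5 16-24 |
Completion: P1=16  P2=10  P3=14  P4=9  P5=24

6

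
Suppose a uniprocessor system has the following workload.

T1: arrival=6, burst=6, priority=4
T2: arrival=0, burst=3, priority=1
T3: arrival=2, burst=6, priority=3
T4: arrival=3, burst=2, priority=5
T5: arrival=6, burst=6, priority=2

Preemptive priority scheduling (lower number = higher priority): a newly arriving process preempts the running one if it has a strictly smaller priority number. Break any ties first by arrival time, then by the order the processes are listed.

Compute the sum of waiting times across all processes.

34

Timeline: | T2 0-3 | T3 3-6 | T5 6-12 | T3 12-15 | T1 15-21 | T4 21-23 |
Completion: T1=21  T2=3  T3=15  T4=23  T5=12
Turnaround (C−A): T1=15  T2=3  T3=13  T4=20  T5=6
Waiting = turnaround − burst: T1=9, T2=0, T3=7, T4=18, T5=0
Total waiting = 9 + 0 + 7 + 18 + 0 = 34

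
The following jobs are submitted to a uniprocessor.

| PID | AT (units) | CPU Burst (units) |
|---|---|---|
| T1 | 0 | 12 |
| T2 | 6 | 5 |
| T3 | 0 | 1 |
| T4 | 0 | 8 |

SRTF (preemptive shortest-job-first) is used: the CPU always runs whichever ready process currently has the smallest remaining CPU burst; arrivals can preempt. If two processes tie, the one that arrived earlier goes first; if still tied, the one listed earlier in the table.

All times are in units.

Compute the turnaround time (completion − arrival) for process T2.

8

Timeline: | T3 0-1 | T4 1-9 | T2 9-14 | T1 14-26 |
Completion: T1=26  T2=14  T3=1  T4=9
Turnaround (C−A): T1=26  T2=8  T3=1  T4=9
Turnaround(T2) = completion − arrival = 14 − 6 = 8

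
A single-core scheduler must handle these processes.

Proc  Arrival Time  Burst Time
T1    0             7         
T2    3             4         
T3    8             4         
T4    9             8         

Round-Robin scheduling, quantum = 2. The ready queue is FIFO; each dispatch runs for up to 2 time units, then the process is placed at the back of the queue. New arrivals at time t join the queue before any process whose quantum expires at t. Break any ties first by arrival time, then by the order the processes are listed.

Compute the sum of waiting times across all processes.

20

Schedule: | T1 0-4 | T2 4-6 | T1 6-8 | T2 8-10 | T3 10-12 | T1 12-13 | T4 13-15 | T3 15-17 | T4 17-23 |
Completion: T1=13  T2=10  T3=17  T4=23
Turnaround (C−A): T1=13  T2=7  T3=9  T4=14
Waiting = turnaround − burst: T1=6, T2=3, T3=5, T4=6
Total waiting = 6 + 3 + 5 + 6 = 20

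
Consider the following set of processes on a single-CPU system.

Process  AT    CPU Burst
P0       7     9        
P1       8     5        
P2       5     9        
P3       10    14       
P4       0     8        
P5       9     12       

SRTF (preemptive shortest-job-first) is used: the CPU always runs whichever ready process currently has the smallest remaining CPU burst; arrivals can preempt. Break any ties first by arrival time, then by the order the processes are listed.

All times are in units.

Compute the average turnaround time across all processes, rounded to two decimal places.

22.50

Timeline: | P4 0-8 | P1 8-13 | P2 13-22 | P0 22-31 | P5 31-43 | P3 43-57 |
Completion: P0=31  P1=13  P2=22  P3=57  P4=8  P5=43
Turnaround (C−A): P0=24  P1=5  P2=17  P3=47  P4=8  P5=34
Turnaround times: P0=24, P1=5, P2=17, P3=47, P4=8, P5=34
Average turnaround = (24+5+17+47+8+34) / 6 = 135/6 = 22.50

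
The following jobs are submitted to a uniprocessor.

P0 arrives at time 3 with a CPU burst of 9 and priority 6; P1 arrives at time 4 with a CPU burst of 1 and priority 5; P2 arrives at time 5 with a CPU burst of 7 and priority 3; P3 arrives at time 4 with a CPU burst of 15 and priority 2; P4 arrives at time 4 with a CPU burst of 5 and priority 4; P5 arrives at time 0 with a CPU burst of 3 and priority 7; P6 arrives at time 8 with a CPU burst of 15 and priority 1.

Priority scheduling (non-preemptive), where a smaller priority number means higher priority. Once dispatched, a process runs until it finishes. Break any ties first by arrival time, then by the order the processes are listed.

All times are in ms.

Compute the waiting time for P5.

Timeline: | P5 0-3 | P0 3-12 | P6 12-27 | P3 27-42 | P2 42-49 | P4 49-54 | P1 54-55 |
Completion: P0=12  P1=55  P2=49  P3=42  P4=54  P5=3  P6=27
Turnaround (C−A): P0=9  P1=51  P2=44  P3=38  P4=50  P5=3  P6=19
Waiting(P5) = turnaround − burst = 3 − 3 = 0

0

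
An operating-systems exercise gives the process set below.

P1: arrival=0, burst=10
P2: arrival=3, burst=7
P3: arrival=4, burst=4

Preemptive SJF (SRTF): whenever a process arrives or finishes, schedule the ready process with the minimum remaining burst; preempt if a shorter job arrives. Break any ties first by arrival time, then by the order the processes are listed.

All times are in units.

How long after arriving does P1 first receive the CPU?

0

Timeline: | P1 0-4 | P3 4-8 | P1 8-14 | P2 14-21 |
Completion: P1=14  P2=21  P3=8
Response(P1) = first start − arrival = 0 − 0 = 0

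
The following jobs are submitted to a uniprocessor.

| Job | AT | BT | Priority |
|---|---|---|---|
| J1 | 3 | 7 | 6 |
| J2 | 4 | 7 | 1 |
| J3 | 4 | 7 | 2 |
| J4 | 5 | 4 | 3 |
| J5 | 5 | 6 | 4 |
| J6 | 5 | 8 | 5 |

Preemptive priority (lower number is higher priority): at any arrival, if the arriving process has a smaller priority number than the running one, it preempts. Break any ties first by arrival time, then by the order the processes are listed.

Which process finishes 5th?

Timeline: | idle 0-3 | J1 3-4 | J2 4-11 | J3 11-18 | J4 18-22 | J5 22-28 | J6 28-36 | J1 36-42 |
Completion: J1=42  J2=11  J3=18  J4=22  J5=28  J6=36
Turnaround (C−A): J1=39  J2=7  J3=14  J4=17  J5=23  J6=31
Finish order: J2 → J3 → J4 → J5 → J6 → J1

J6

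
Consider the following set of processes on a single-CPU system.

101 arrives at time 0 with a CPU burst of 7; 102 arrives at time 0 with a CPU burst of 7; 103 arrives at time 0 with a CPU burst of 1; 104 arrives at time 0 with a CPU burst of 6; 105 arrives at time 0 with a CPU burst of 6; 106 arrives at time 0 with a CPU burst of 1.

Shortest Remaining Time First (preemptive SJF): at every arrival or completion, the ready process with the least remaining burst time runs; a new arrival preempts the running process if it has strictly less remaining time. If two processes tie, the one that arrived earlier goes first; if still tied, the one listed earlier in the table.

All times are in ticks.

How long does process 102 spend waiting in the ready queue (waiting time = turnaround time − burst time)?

Schedule: | 103 0-1 | 106 1-2 | 104 2-8 | 105 8-14 | 101 14-21 | 102 21-28 |
Completion: 101=21  102=28  103=1  104=8  105=14  106=2
Turnaround (C−A): 101=21  102=28  103=1  104=8  105=14  106=2
Waiting(102) = turnaround − burst = 28 − 7 = 21

21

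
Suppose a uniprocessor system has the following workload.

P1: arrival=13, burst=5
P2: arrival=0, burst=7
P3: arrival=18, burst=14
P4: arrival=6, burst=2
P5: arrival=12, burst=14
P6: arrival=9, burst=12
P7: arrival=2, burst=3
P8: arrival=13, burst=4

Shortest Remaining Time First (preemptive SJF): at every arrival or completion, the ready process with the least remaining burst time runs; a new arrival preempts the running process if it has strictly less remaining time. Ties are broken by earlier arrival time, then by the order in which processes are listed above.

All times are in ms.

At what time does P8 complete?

17

Schedule: | P2 0-2 | P7 2-5 | P2 5-6 | P4 6-8 | P2 8-12 | P6 12-13 | P8 13-17 | P1 17-22 | P6 22-33 | P5 33-47 | P3 47-61 |
Completion: P1=22  P2=12  P3=61  P4=8  P5=47  P6=33  P7=5  P8=17
Turnaround (C−A): P1=9  P2=12  P3=43  P4=2  P5=35  P6=24  P7=3  P8=4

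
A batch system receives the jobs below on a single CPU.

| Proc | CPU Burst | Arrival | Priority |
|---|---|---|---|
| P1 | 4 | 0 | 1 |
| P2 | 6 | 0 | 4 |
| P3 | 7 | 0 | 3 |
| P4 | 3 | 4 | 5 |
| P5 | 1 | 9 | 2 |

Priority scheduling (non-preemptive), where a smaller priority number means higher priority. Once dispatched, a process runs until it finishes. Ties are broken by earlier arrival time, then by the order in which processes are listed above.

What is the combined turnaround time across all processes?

Gantt: | P1 0-4 | P3 4-11 | P5 11-12 | P2 12-18 | P4 18-21 |
Completion: P1=4  P2=18  P3=11  P4=21  P5=12
Turnaround (C−A): P1=4  P2=18  P3=11  P4=17  P5=3
Turnaround = completion − arrival: P1=4, P2=18, P3=11, P4=17, P5=3
Total turnaround = 4 + 18 + 11 + 17 + 3 = 53

53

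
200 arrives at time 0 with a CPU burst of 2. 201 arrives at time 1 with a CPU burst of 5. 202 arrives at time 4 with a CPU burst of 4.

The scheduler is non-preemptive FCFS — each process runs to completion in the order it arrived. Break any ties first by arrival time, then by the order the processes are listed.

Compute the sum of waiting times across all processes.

Gantt: | 200 0-2 | 201 2-7 | 202 7-11 |
Completion: 200=2  201=7  202=11
Turnaround (C−A): 200=2  201=6  202=7
Waiting = turnaround − burst: 200=0, 201=1, 202=3
Total waiting = 0 + 1 + 3 = 4

4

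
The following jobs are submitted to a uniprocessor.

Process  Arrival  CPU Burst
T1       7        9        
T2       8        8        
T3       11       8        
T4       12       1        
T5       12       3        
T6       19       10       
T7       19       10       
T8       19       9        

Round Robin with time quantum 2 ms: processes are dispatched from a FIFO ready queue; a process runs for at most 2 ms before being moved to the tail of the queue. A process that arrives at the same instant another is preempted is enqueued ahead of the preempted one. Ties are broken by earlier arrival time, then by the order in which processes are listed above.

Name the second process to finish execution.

T5

Schedule: | idle 0-7 | T1 7-9 | T2 9-11 | T1 11-13 | T3 13-15 | T2 15-17 | T4 17-18 | T5 18-20 | T1 20-22 | T3 22-24 | T2 24-26 | T6 26-28 | T7 28-30 | T8 30-32 | T5 32-33 | T1 33-35 | T3 35-37 | T2 37-39 | T6 39-41 | T7 41-43 | T8 43-45 | T1 45-46 | T3 46-48 | T6 48-50 | T7 50-52 | T8 52-54 | T6 54-56 | T7 56-58 | T8 58-60 | T6 60-62 | T7 62-64 | T8 64-65 |
Completion: T1=46  T2=39  T3=48  T4=18  T5=33  T6=62  T7=64  T8=65
Turnaround (C−A): T1=39  T2=31  T3=37  T4=6  T5=21  T6=43  T7=45  T8=46
Finish order: T4 → T5 → T2 → T1 → T3 → T6 → T7 → T8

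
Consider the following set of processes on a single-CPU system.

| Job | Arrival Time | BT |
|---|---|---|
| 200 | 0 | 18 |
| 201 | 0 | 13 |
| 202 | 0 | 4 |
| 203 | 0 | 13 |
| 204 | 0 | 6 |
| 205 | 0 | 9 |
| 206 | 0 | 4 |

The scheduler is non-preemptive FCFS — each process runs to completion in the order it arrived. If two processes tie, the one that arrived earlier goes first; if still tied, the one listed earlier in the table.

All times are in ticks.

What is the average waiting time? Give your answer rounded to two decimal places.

Gantt: | 200 0-18 | 201 18-31 | 202 31-35 | 203 35-48 | 204 48-54 | 205 54-63 | 206 63-67 |
Completion: 200=18  201=31  202=35  203=48  204=54  205=63  206=67
Turnaround (C−A): 200=18  201=31  202=35  203=48  204=54  205=63  206=67
Waiting times: 200=0, 201=18, 202=31, 203=35, 204=48, 205=54, 206=63
Average waiting = (0+18+31+35+48+54+63) / 7 = 249/7 = 35.57

35.57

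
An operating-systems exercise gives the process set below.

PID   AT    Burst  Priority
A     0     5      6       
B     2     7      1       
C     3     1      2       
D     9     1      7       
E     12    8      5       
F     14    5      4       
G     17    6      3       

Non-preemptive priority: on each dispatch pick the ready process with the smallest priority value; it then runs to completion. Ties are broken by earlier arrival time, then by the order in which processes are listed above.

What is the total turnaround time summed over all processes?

86

Gantt: | A 0-5 | B 5-12 | C 12-13 | E 13-21 | G 21-27 | F 27-32 | D 32-33 |
Completion: A=5  B=12  C=13  D=33  E=21  F=32  G=27
Turnaround = completion − arrival: A=5, B=10, C=10, D=24, E=9, F=18, G=10
Total turnaround = 5 + 10 + 10 + 24 + 9 + 18 + 10 = 86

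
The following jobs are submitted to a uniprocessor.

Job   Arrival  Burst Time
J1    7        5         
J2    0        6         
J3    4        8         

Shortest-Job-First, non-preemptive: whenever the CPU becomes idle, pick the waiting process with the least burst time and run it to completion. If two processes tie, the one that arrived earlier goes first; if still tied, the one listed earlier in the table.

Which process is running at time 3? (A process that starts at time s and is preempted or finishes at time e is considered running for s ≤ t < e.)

Gantt: | J2 0-6 | J3 6-14 | J1 14-19 |
Completion: J1=19  J2=6  J3=14
Turnaround (C−A): J1=12  J2=6  J3=10

J2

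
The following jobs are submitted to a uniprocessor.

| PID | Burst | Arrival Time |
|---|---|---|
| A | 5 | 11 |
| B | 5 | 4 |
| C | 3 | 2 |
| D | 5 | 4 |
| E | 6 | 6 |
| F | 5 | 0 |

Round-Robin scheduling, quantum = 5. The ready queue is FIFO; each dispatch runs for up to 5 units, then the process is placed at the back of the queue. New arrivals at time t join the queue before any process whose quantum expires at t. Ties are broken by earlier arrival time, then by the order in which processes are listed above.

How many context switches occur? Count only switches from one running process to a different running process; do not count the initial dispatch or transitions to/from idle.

Gantt: | F 0-5 | C 5-8 | B 8-13 | D 13-18 | E 18-23 | A 23-28 | E 28-29 |
Completion: A=28  B=13  C=8  D=18  E=29  F=5

6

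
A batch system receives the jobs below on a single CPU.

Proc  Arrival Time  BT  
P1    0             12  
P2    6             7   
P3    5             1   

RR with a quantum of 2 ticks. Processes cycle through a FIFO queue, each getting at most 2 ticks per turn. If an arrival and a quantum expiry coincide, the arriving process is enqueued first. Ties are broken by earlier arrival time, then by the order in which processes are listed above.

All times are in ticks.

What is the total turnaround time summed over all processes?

Timeline: | P1 0-6 | P3 6-7 | P2 7-9 | P1 9-11 | P2 11-13 | P1 13-15 | P2 15-17 | P1 17-19 | P2 19-20 |
Completion: P1=19  P2=20  P3=7
Turnaround (C−A): P1=19  P2=14  P3=2
Turnaround = completion − arrival: P1=19, P2=14, P3=2
Total turnaround = 19 + 14 + 2 = 35

35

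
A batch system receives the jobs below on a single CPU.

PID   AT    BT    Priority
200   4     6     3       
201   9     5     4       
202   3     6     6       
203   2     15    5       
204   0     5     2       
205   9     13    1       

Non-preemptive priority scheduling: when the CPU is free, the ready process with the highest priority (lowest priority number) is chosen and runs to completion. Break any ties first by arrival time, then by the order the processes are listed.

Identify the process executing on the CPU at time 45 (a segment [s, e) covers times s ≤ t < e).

Gantt: | 204 0-5 | 200 5-11 | 205 11-24 | 201 24-29 | 203 29-44 | 202 44-50 |
Completion: 200=11  201=29  202=50  203=44  204=5  205=24
Turnaround (C−A): 200=7  201=20  202=47  203=42  204=5  205=15

202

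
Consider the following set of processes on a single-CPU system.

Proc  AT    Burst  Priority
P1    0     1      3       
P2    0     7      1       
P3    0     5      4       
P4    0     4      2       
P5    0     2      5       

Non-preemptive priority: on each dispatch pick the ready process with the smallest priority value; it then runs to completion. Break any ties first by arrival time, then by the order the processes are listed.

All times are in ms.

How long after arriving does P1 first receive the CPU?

Timeline: | P2 0-7 | P4 7-11 | P1 11-12 | P3 12-17 | P5 17-19 |
Completion: P1=12  P2=7  P3=17  P4=11  P5=19
Turnaround (C−A): P1=12  P2=7  P3=17  P4=11  P5=19
Response(P1) = first start − arrival = 11 − 0 = 11

11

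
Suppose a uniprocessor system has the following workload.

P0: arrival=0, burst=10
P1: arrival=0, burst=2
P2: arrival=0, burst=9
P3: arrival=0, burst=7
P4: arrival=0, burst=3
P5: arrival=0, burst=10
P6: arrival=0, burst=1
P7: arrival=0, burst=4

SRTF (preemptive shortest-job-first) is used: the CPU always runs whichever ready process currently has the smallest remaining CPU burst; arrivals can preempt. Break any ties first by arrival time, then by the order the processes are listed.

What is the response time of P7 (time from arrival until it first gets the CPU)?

6

Schedule: | P6 0-1 | P1 1-3 | P4 3-6 | P7 6-10 | P3 10-17 | P2 17-26 | P0 26-36 | P5 36-46 |
Completion: P0=36  P1=3  P2=26  P3=17  P4=6  P5=46  P6=1  P7=10
Turnaround (C−A): P0=36  P1=3  P2=26  P3=17  P4=6  P5=46  P6=1  P7=10
Response(P7) = first start − arrival = 6 − 0 = 6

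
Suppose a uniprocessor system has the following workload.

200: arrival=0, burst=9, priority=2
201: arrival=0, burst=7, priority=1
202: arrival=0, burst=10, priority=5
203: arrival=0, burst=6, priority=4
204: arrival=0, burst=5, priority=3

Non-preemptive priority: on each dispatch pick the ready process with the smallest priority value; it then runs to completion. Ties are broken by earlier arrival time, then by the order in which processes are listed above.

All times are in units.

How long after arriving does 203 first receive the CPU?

21

Timeline: | 201 0-7 | 200 7-16 | 204 16-21 | 203 21-27 | 202 27-37 |
Completion: 200=16  201=7  202=37  203=27  204=21
Response(203) = first start − arrival = 21 − 0 = 21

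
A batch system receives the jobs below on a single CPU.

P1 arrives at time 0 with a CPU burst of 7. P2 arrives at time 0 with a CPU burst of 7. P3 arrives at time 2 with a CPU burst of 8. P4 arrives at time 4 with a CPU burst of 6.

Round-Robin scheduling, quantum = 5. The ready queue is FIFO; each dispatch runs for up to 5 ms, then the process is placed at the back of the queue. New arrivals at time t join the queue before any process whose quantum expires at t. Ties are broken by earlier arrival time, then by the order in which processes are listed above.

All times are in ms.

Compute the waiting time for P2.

Schedule: | P1 0-5 | P2 5-10 | P3 10-15 | P4 15-20 | P1 20-22 | P2 22-24 | P3 24-27 | P4 27-28 |
Completion: P1=22  P2=24  P3=27  P4=28
Turnaround (C−A): P1=22  P2=24  P3=25  P4=24
Waiting(P2) = turnaround − burst = 24 − 7 = 17

17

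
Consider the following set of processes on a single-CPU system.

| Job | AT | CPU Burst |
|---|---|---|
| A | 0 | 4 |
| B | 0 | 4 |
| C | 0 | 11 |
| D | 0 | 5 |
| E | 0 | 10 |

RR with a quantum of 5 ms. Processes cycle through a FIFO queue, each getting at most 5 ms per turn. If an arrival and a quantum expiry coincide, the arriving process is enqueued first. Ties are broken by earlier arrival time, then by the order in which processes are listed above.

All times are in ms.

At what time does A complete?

4

Timeline: | A 0-4 | B 4-8 | C 8-13 | D 13-18 | E 18-23 | C 23-28 | E 28-33 | C 33-34 |
Completion: A=4  B=8  C=34  D=18  E=33
Turnaround (C−A): A=4  B=8  C=34  D=18  E=33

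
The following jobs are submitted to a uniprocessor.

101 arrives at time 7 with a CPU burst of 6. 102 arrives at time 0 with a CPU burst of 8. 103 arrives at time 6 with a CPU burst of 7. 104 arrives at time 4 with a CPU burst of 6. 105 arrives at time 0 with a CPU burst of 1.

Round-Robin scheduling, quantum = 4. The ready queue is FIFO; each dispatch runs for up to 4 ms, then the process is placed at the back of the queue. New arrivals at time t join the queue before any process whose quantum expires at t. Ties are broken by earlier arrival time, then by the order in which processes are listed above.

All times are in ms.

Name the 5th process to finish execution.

101

Timeline: | 102 0-4 | 105 4-5 | 104 5-9 | 102 9-13 | 103 13-17 | 101 17-21 | 104 21-23 | 103 23-26 | 101 26-28 |
Completion: 101=28  102=13  103=26  104=23  105=5
Turnaround (C−A): 101=21  102=13  103=20  104=19  105=5
Finish order: 105 → 102 → 104 → 103 → 101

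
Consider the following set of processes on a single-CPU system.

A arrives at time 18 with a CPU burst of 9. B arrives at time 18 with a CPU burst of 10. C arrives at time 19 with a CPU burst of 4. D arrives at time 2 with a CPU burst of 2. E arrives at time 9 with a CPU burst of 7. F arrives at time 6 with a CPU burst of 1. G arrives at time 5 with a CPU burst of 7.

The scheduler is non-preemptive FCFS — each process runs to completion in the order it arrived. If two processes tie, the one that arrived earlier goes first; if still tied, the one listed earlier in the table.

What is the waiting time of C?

Gantt: | idle 0-2 | D 2-4 | idle 4-5 | G 5-12 | F 12-13 | E 13-20 | A 20-29 | B 29-39 | C 39-43 |
Completion: A=29  B=39  C=43  D=4  E=20  F=13  G=12
Turnaround (C−A): A=11  B=21  C=24  D=2  E=11  F=7  G=7
Waiting(C) = turnaround − burst = 24 − 4 = 20

20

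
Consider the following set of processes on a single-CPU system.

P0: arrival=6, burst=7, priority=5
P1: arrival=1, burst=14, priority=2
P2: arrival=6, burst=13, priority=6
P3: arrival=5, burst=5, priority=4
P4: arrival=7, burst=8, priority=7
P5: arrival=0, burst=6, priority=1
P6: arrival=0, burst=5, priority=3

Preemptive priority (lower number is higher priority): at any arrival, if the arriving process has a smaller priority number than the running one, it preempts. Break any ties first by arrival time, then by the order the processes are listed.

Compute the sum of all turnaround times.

Timeline: | P5 0-6 | P1 6-20 | P6 20-25 | P3 25-30 | P0 30-37 | P2 37-50 | P4 50-58 |
Completion: P0=37  P1=20  P2=50  P3=30  P4=58  P5=6  P6=25
Turnaround = completion − arrival: P0=31, P1=19, P2=44, P3=25, P4=51, P5=6, P6=25
Total turnaround = 31 + 19 + 44 + 25 + 51 + 6 + 25 = 201

201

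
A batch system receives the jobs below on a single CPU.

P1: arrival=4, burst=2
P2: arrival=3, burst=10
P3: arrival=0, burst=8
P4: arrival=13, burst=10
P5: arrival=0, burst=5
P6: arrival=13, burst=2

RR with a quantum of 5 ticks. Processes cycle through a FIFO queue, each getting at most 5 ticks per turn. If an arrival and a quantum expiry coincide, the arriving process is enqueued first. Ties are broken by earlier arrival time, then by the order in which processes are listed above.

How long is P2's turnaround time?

29

Timeline: | P3 0-5 | P5 5-10 | P2 10-15 | P1 15-17 | P3 17-20 | P4 20-25 | P6 25-27 | P2 27-32 | P4 32-37 |
Completion: P1=17  P2=32  P3=20  P4=37  P5=10  P6=27
Turnaround (C−A): P1=13  P2=29  P3=20  P4=24  P5=10  P6=14
Turnaround(P2) = completion − arrival = 32 − 3 = 29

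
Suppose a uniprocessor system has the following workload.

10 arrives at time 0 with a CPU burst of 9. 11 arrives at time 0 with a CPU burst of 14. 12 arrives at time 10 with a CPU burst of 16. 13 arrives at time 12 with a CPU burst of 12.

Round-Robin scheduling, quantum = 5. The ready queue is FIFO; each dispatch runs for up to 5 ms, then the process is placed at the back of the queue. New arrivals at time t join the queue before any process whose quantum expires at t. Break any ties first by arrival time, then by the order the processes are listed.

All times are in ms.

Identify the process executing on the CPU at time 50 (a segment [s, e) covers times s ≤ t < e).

12

Schedule: | 10 0-5 | 11 5-10 | 10 10-14 | 12 14-19 | 11 19-24 | 13 24-29 | 12 29-34 | 11 34-38 | 13 38-43 | 12 43-48 | 13 48-50 | 12 50-51 |
Completion: 10=14  11=38  12=51  13=50
Turnaround (C−A): 10=14  11=38  12=41  13=38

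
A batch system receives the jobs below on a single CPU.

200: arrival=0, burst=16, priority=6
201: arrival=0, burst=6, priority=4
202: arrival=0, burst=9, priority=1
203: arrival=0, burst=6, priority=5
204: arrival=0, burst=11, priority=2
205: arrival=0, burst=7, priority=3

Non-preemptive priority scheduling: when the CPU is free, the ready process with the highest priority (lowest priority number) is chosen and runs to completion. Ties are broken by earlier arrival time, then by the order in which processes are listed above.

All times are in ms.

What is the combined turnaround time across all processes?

183

Schedule: | 202 0-9 | 204 9-20 | 205 20-27 | 201 27-33 | 203 33-39 | 200 39-55 |
Completion: 200=55  201=33  202=9  203=39  204=20  205=27
Turnaround (C−A): 200=55  201=33  202=9  203=39  204=20  205=27
Turnaround = completion − arrival: 200=55, 201=33, 202=9, 203=39, 204=20, 205=27
Total turnaround = 55 + 33 + 9 + 39 + 20 + 27 = 183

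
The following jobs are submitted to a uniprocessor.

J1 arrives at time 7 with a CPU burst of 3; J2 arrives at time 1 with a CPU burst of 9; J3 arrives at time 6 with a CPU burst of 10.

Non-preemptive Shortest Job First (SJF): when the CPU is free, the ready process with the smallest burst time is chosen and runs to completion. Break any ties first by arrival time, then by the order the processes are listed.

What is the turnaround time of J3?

17

Gantt: | idle 0-1 | J2 1-10 | J1 10-13 | J3 13-23 |
Completion: J1=13  J2=10  J3=23
Turnaround (C−A): J1=6  J2=9  J3=17
Turnaround(J3) = completion − arrival = 23 − 6 = 17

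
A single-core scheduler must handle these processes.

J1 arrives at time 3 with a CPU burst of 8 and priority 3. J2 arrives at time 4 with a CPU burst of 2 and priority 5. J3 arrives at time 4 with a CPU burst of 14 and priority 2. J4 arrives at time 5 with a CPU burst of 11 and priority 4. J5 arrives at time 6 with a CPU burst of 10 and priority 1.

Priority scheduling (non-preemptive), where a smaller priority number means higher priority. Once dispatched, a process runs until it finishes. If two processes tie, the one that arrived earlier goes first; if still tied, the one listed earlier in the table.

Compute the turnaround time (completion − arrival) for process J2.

Timeline: | idle 0-3 | J1 3-11 | J5 11-21 | J3 21-35 | J4 35-46 | J2 46-48 |
Completion: J1=11  J2=48  J3=35  J4=46  J5=21
Turnaround (C−A): J1=8  J2=44  J3=31  J4=41  J5=15
Turnaround(J2) = completion − arrival = 48 − 4 = 44

44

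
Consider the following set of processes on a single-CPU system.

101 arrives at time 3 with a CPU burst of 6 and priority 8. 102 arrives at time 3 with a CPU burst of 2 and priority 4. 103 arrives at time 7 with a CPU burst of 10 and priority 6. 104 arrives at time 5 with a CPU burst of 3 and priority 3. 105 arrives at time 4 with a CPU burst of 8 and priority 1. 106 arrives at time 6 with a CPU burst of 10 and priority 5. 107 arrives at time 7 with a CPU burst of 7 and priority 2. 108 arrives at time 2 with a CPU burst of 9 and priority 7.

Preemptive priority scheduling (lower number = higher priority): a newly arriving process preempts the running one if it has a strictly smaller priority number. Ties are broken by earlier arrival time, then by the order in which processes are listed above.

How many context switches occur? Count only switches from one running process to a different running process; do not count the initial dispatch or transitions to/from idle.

9

Gantt: | idle 0-2 | 108 2-3 | 102 3-4 | 105 4-12 | 107 12-19 | 104 19-22 | 102 22-23 | 106 23-33 | 103 33-43 | 108 43-51 | 101 51-57 |
Completion: 101=57  102=23  103=43  104=22  105=12  106=33  107=19  108=51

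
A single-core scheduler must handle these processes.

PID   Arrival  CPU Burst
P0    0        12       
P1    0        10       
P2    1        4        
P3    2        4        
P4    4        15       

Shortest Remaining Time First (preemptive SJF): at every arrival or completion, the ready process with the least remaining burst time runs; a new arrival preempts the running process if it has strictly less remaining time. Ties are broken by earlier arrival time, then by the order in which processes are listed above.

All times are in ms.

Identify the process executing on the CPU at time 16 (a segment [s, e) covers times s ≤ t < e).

P1

Schedule: | P1 0-1 | P2 1-5 | P3 5-9 | P1 9-18 | P0 18-30 | P4 30-45 |
Completion: P0=30  P1=18  P2=5  P3=9  P4=45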